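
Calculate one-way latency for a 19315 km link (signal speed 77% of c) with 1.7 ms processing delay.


Speed = 0.77 * 3e5 km/s = 231000 km/s
Propagation delay = 19315 / 231000 = 0.0836 s = 83.6147 ms
Processing delay = 1.7 ms
Total one-way latency = 85.3147 ms


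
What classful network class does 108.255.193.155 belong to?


First octet: 108
Binary: 01101100
0xxxxxxx -> Class A (1-126)
Class A, default mask 255.0.0.0 (/8)


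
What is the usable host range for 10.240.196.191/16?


Network: 10.240.0.0
Broadcast: 10.240.255.255
First usable = network + 1
Last usable = broadcast - 1
Range: 10.240.0.1 to 10.240.255.254


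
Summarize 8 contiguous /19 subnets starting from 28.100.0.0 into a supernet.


Original prefix: /19
Number of subnets: 8 = 2^3
New prefix = 19 - 3 = 16
Supernet: 28.100.0.0/16


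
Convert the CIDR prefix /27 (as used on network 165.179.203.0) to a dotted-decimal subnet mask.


/27 means 27 network bits, 5 host bits
Binary: 11111111111111111111111111100000
Mask: 255.255.255.224


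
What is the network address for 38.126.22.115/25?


IP:   00100110.01111110.00010110.01110011
Mask: 11111111.11111111.11111111.10000000
AND operation:
Net:  00100110.01111110.00010110.00000000
Network: 38.126.22.0/25


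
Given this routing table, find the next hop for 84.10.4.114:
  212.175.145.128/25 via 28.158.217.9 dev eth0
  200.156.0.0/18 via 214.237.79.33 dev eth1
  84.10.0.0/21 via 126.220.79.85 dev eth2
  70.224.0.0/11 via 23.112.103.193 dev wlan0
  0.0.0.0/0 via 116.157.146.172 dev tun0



Longest prefix match for 84.10.4.114:
  /25 212.175.145.128: no
  /18 200.156.0.0: no
  /21 84.10.0.0: MATCH
  /11 70.224.0.0: no
  /0 0.0.0.0: MATCH
Selected: next-hop 126.220.79.85 via eth2 (matched /21)


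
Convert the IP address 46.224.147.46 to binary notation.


46 = 00101110
224 = 11100000
147 = 10010011
46 = 00101110
Binary: 00101110.11100000.10010011.00101110


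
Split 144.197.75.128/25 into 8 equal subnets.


New prefix = 25 + 3 = 28
Each subnet has 16 addresses
  144.197.75.128/28
  144.197.75.144/28
  144.197.75.160/28
  144.197.75.176/28
  144.197.75.192/28
  144.197.75.208/28
  144.197.75.224/28
  144.197.75.240/28
Subnets: 144.197.75.128/28, 144.197.75.144/28, 144.197.75.160/28, 144.197.75.176/28, 144.197.75.192/28, 144.197.75.208/28, 144.197.75.224/28, 144.197.75.240/28


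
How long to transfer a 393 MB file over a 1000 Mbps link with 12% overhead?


Effective throughput = 1000 * (1 - 12/100) = 880 Mbps
File size in Mb = 393 * 8 = 3144 Mb
Time = 3144 / 880
Time = 3.5727 seconds


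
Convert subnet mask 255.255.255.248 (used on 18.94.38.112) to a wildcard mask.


Subnet mask: 255.255.255.248
Wildcard = 255.255.255.255 - subnet mask
255 - 255 = 0
255 - 255 = 0
255 - 255 = 0
255 - 248 = 7
Wildcard: 0.0.0.7


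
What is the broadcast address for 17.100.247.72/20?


Network: 17.100.240.0/20
Host bits = 12
Set all host bits to 1:
Broadcast: 17.100.255.255


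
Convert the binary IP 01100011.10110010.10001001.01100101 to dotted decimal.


01100011 = 99
10110010 = 178
10001001 = 137
01100101 = 101
IP: 99.178.137.101


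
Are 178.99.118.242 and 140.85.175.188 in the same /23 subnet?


Mask: 255.255.254.0
178.99.118.242 AND mask = 178.99.118.0
140.85.175.188 AND mask = 140.85.174.0
No, different subnets (178.99.118.0 vs 140.85.174.0)


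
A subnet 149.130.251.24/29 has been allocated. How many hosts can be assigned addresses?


Host bits = 32 - 29 = 3
Total addresses = 2^3 = 8
Usable = total - 2 (network and broadcast)
Usable hosts: 6


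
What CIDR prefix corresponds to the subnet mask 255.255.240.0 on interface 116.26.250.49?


Binary: 11111111.11111111.11110000.00000000
Count leading 1s
Prefix: /20


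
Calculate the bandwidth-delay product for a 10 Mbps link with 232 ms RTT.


BDP = bandwidth * RTT
= 10 Mbps * 232 ms
= 10 * 1e6 * 232 / 1000 bits
= 2320000 bits
= 290000 bytes
= 283.2031 KB
BDP = 2320000 bits (290000 bytes)


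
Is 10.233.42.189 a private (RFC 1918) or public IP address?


RFC 1918 private ranges:
  10.0.0.0/8 (10.0.0.0 - 10.255.255.255)
  172.16.0.0/12 (172.16.0.0 - 172.31.255.255)
  192.168.0.0/16 (192.168.0.0 - 192.168.255.255)
Private (in 10.0.0.0/8)


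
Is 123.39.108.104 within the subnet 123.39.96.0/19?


Subnet network: 123.39.96.0
Test IP AND mask: 123.39.96.0
Yes, 123.39.108.104 is in 123.39.96.0/19


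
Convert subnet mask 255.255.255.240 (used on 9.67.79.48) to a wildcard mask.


Subnet mask: 255.255.255.240
Wildcard = 255.255.255.255 - subnet mask
255 - 255 = 0
255 - 255 = 0
255 - 255 = 0
255 - 240 = 15
Wildcard: 0.0.0.15


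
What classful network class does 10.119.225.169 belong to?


First octet: 10
Binary: 00001010
0xxxxxxx -> Class A (1-126)
Class A, default mask 255.0.0.0 (/8)


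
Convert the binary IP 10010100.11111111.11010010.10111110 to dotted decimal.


10010100 = 148
11111111 = 255
11010010 = 210
10111110 = 190
IP: 148.255.210.190


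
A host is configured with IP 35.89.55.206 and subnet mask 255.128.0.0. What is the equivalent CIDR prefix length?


Binary: 11111111.10000000.00000000.00000000
Count leading 1s
Prefix: /9


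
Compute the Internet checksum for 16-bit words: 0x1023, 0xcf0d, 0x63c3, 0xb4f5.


Sum all words (with carry folding):
+ 0x1023 = 0x1023
+ 0xcf0d = 0xdf30
+ 0x63c3 = 0x42f4
+ 0xb4f5 = 0xf7e9
One's complement: ~0xf7e9
Checksum = 0x0816


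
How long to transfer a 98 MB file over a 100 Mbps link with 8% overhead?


Effective throughput = 100 * (1 - 8/100) = 92 Mbps
File size in Mb = 98 * 8 = 784 Mb
Time = 784 / 92
Time = 8.5217 seconds


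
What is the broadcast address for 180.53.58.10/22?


Network: 180.53.56.0/22
Host bits = 10
Set all host bits to 1:
Broadcast: 180.53.59.255


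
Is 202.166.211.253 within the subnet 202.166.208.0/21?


Subnet network: 202.166.208.0
Test IP AND mask: 202.166.208.0
Yes, 202.166.211.253 is in 202.166.208.0/21


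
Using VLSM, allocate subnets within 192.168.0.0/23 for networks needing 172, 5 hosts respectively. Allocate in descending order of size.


172 hosts -> /24 (254 usable): 192.168.0.0/24
5 hosts -> /29 (6 usable): 192.168.1.0/29
Allocation: 192.168.0.0/24 (172 hosts, 254 usable); 192.168.1.0/29 (5 hosts, 6 usable)


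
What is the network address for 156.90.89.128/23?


IP:   10011100.01011010.01011001.10000000
Mask: 11111111.11111111.11111110.00000000
AND operation:
Net:  10011100.01011010.01011000.00000000
Network: 156.90.88.0/23


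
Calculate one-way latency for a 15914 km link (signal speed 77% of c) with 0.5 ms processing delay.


Speed = 0.77 * 3e5 km/s = 231000 km/s
Propagation delay = 15914 / 231000 = 0.0689 s = 68.8918 ms
Processing delay = 0.5 ms
Total one-way latency = 69.3918 ms


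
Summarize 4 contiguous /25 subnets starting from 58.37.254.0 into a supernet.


Original prefix: /25
Number of subnets: 4 = 2^2
New prefix = 25 - 2 = 23
Supernet: 58.37.254.0/23


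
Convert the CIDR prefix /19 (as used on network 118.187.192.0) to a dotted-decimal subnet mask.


/19 means 19 network bits, 13 host bits
Binary: 11111111111111111110000000000000
Mask: 255.255.224.0


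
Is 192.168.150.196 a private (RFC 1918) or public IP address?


RFC 1918 private ranges:
  10.0.0.0/8 (10.0.0.0 - 10.255.255.255)
  172.16.0.0/12 (172.16.0.0 - 172.31.255.255)
  192.168.0.0/16 (192.168.0.0 - 192.168.255.255)
Private (in 192.168.0.0/16)


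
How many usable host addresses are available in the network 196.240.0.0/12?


Host bits = 32 - 12 = 20
Total addresses = 2^20 = 1048576
Usable = total - 2 (network and broadcast)
Usable hosts: 1048574


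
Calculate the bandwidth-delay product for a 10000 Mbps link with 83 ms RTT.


BDP = bandwidth * RTT
= 10000 Mbps * 83 ms
= 10000 * 1e6 * 83 / 1000 bits
= 830000000 bits
= 103750000 bytes
= 101318.3594 KB
BDP = 830000000 bits (103750000 bytes)


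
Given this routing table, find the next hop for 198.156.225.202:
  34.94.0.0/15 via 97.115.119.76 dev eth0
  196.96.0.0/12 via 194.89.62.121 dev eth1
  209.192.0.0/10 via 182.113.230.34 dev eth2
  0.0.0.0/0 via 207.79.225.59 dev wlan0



Longest prefix match for 198.156.225.202:
  /15 34.94.0.0: no
  /12 196.96.0.0: no
  /10 209.192.0.0: no
  /0 0.0.0.0: MATCH
Selected: next-hop 207.79.225.59 via wlan0 (matched /0)


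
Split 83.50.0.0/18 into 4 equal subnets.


New prefix = 18 + 2 = 20
Each subnet has 4096 addresses
  83.50.0.0/20
  83.50.16.0/20
  83.50.32.0/20
  83.50.48.0/20
Subnets: 83.50.0.0/20, 83.50.16.0/20, 83.50.32.0/20, 83.50.48.0/20


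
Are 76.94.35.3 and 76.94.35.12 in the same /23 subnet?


Mask: 255.255.254.0
76.94.35.3 AND mask = 76.94.34.0
76.94.35.12 AND mask = 76.94.34.0
Yes, same subnet (76.94.34.0)


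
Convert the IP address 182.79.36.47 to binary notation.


182 = 10110110
79 = 01001111
36 = 00100100
47 = 00101111
Binary: 10110110.01001111.00100100.00101111


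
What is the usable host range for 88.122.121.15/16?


Network: 88.122.0.0
Broadcast: 88.122.255.255
First usable = network + 1
Last usable = broadcast - 1
Range: 88.122.0.1 to 88.122.255.254


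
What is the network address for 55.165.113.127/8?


IP:   00110111.10100101.01110001.01111111
Mask: 11111111.00000000.00000000.00000000
AND operation:
Net:  00110111.00000000.00000000.00000000
Network: 55.0.0.0/8


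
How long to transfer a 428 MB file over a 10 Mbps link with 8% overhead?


Effective throughput = 10 * (1 - 8/100) = 9.2 Mbps
File size in Mb = 428 * 8 = 3424 Mb
Time = 3424 / 9.2
Time = 372.1739 seconds


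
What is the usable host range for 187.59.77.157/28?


Network: 187.59.77.144
Broadcast: 187.59.77.159
First usable = network + 1
Last usable = broadcast - 1
Range: 187.59.77.145 to 187.59.77.158


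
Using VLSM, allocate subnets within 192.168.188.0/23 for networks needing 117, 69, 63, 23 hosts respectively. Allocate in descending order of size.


117 hosts -> /25 (126 usable): 192.168.188.0/25
69 hosts -> /25 (126 usable): 192.168.188.128/25
63 hosts -> /25 (126 usable): 192.168.189.0/25
23 hosts -> /27 (30 usable): 192.168.189.128/27
Allocation: 192.168.188.0/25 (117 hosts, 126 usable); 192.168.188.128/25 (69 hosts, 126 usable); 192.168.189.0/25 (63 hosts, 126 usable); 192.168.189.128/27 (23 hosts, 30 usable)


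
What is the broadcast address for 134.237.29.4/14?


Network: 134.236.0.0/14
Host bits = 18
Set all host bits to 1:
Broadcast: 134.239.255.255


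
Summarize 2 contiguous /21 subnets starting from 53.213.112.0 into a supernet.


Original prefix: /21
Number of subnets: 2 = 2^1
New prefix = 21 - 1 = 20
Supernet: 53.213.112.0/20


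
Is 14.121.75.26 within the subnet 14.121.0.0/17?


Subnet network: 14.121.0.0
Test IP AND mask: 14.121.0.0
Yes, 14.121.75.26 is in 14.121.0.0/17


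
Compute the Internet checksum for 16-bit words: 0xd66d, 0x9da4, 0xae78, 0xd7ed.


Sum all words (with carry folding):
+ 0xd66d = 0xd66d
+ 0x9da4 = 0x7412
+ 0xae78 = 0x228b
+ 0xd7ed = 0xfa78
One's complement: ~0xfa78
Checksum = 0x0587


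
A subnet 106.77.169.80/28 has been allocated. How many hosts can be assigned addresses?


Host bits = 32 - 28 = 4
Total addresses = 2^4 = 16
Usable = total - 2 (network and broadcast)
Usable hosts: 14


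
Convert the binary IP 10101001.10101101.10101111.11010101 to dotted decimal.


10101001 = 169
10101101 = 173
10101111 = 175
11010101 = 213
IP: 169.173.175.213


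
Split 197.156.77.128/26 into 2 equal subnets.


New prefix = 26 + 1 = 27
Each subnet has 32 addresses
  197.156.77.128/27
  197.156.77.160/27
Subnets: 197.156.77.128/27, 197.156.77.160/27


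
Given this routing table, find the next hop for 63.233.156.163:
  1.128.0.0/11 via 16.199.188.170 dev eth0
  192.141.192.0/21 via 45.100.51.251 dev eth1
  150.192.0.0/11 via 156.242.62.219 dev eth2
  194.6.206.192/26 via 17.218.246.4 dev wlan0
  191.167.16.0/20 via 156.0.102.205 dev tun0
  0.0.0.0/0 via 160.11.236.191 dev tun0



Longest prefix match for 63.233.156.163:
  /11 1.128.0.0: no
  /21 192.141.192.0: no
  /11 150.192.0.0: no
  /26 194.6.206.192: no
  /20 191.167.16.0: no
  /0 0.0.0.0: MATCH
Selected: next-hop 160.11.236.191 via tun0 (matched /0)


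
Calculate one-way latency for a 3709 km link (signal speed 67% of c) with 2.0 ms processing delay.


Speed = 0.67 * 3e5 km/s = 201000 km/s
Propagation delay = 3709 / 201000 = 0.0185 s = 18.4527 ms
Processing delay = 2.0 ms
Total one-way latency = 20.4527 ms


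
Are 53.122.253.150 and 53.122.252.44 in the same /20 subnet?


Mask: 255.255.240.0
53.122.253.150 AND mask = 53.122.240.0
53.122.252.44 AND mask = 53.122.240.0
Yes, same subnet (53.122.240.0)


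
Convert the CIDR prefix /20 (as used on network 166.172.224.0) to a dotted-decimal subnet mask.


/20 means 20 network bits, 12 host bits
Binary: 11111111111111111111000000000000
Mask: 255.255.240.0


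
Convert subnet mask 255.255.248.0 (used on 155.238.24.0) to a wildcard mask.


Subnet mask: 255.255.248.0
Wildcard = 255.255.255.255 - subnet mask
255 - 255 = 0
255 - 255 = 0
255 - 248 = 7
255 - 0 = 255
Wildcard: 0.0.7.255


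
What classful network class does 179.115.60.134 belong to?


First octet: 179
Binary: 10110011
10xxxxxx -> Class B (128-191)
Class B, default mask 255.255.0.0 (/16)


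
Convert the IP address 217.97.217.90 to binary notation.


217 = 11011001
97 = 01100001
217 = 11011001
90 = 01011010
Binary: 11011001.01100001.11011001.01011010


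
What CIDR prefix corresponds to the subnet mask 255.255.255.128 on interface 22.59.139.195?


Binary: 11111111.11111111.11111111.10000000
Count leading 1s
Prefix: /25


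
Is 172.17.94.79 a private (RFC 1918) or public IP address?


RFC 1918 private ranges:
  10.0.0.0/8 (10.0.0.0 - 10.255.255.255)
  172.16.0.0/12 (172.16.0.0 - 172.31.255.255)
  192.168.0.0/16 (192.168.0.0 - 192.168.255.255)
Private (in 172.16.0.0/12)


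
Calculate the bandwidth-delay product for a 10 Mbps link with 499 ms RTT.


BDP = bandwidth * RTT
= 10 Mbps * 499 ms
= 10 * 1e6 * 499 / 1000 bits
= 4990000 bits
= 623750 bytes
= 609.1309 KB
BDP = 4990000 bits (623750 bytes)


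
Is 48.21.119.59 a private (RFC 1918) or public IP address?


RFC 1918 private ranges:
  10.0.0.0/8 (10.0.0.0 - 10.255.255.255)
  172.16.0.0/12 (172.16.0.0 - 172.31.255.255)
  192.168.0.0/16 (192.168.0.0 - 192.168.255.255)
Public (not in any RFC 1918 range)


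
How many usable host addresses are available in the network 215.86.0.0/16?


Host bits = 32 - 16 = 16
Total addresses = 2^16 = 65536
Usable = total - 2 (network and broadcast)
Usable hosts: 65534


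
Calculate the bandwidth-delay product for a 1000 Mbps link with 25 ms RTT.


BDP = bandwidth * RTT
= 1000 Mbps * 25 ms
= 1000 * 1e6 * 25 / 1000 bits
= 25000000 bits
= 3125000 bytes
= 3051.7578 KB
BDP = 25000000 bits (3125000 bytes)


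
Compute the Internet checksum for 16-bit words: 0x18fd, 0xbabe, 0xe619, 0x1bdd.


Sum all words (with carry folding):
+ 0x18fd = 0x18fd
+ 0xbabe = 0xd3bb
+ 0xe619 = 0xb9d5
+ 0x1bdd = 0xd5b2
One's complement: ~0xd5b2
Checksum = 0x2a4d


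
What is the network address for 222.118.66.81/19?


IP:   11011110.01110110.01000010.01010001
Mask: 11111111.11111111.11100000.00000000
AND operation:
Net:  11011110.01110110.01000000.00000000
Network: 222.118.64.0/19


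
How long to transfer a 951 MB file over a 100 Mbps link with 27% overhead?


Effective throughput = 100 * (1 - 27/100) = 73 Mbps
File size in Mb = 951 * 8 = 7608 Mb
Time = 7608 / 73
Time = 104.2192 seconds


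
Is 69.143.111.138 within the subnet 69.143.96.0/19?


Subnet network: 69.143.96.0
Test IP AND mask: 69.143.96.0
Yes, 69.143.111.138 is in 69.143.96.0/19


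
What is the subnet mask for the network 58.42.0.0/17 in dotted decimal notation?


/17 means 17 network bits, 15 host bits
Binary: 11111111111111111000000000000000
Mask: 255.255.128.0


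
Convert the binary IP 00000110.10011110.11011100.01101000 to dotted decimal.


00000110 = 6
10011110 = 158
11011100 = 220
01101000 = 104
IP: 6.158.220.104


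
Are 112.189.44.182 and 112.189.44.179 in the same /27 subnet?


Mask: 255.255.255.224
112.189.44.182 AND mask = 112.189.44.160
112.189.44.179 AND mask = 112.189.44.160
Yes, same subnet (112.189.44.160)


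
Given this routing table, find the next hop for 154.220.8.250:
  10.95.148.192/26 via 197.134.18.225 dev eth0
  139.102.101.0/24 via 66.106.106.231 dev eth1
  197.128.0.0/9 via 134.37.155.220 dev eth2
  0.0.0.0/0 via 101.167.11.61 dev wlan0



Longest prefix match for 154.220.8.250:
  /26 10.95.148.192: no
  /24 139.102.101.0: no
  /9 197.128.0.0: no
  /0 0.0.0.0: MATCH
Selected: next-hop 101.167.11.61 via wlan0 (matched /0)


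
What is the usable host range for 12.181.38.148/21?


Network: 12.181.32.0
Broadcast: 12.181.39.255
First usable = network + 1
Last usable = broadcast - 1
Range: 12.181.32.1 to 12.181.39.254


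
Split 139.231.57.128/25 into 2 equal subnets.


New prefix = 25 + 1 = 26
Each subnet has 64 addresses
  139.231.57.128/26
  139.231.57.192/26
Subnets: 139.231.57.128/26, 139.231.57.192/26


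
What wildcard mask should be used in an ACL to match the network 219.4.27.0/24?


Subnet mask: 255.255.255.0
Wildcard = 255.255.255.255 - subnet mask
255 - 255 = 0
255 - 255 = 0
255 - 255 = 0
255 - 0 = 255
Wildcard: 0.0.0.255


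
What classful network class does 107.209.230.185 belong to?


First octet: 107
Binary: 01101011
0xxxxxxx -> Class A (1-126)
Class A, default mask 255.0.0.0 (/8)


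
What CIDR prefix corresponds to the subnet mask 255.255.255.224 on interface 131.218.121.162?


Binary: 11111111.11111111.11111111.11100000
Count leading 1s
Prefix: /27


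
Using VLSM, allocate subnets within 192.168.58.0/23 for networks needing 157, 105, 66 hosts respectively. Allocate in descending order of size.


157 hosts -> /24 (254 usable): 192.168.58.0/24
105 hosts -> /25 (126 usable): 192.168.59.0/25
66 hosts -> /25 (126 usable): 192.168.59.128/25
Allocation: 192.168.58.0/24 (157 hosts, 254 usable); 192.168.59.0/25 (105 hosts, 126 usable); 192.168.59.128/25 (66 hosts, 126 usable)


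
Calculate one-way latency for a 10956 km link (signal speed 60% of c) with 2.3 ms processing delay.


Speed = 0.6 * 3e5 km/s = 180000 km/s
Propagation delay = 10956 / 180000 = 0.0609 s = 60.8667 ms
Processing delay = 2.3 ms
Total one-way latency = 63.1667 ms


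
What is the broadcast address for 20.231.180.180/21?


Network: 20.231.176.0/21
Host bits = 11
Set all host bits to 1:
Broadcast: 20.231.183.255


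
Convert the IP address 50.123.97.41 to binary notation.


50 = 00110010
123 = 01111011
97 = 01100001
41 = 00101001
Binary: 00110010.01111011.01100001.00101001


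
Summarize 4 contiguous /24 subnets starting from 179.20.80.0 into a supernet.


Original prefix: /24
Number of subnets: 4 = 2^2
New prefix = 24 - 2 = 22
Supernet: 179.20.80.0/22


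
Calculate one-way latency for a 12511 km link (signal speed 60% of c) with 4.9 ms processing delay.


Speed = 0.6 * 3e5 km/s = 180000 km/s
Propagation delay = 12511 / 180000 = 0.0695 s = 69.5056 ms
Processing delay = 4.9 ms
Total one-way latency = 74.4056 ms


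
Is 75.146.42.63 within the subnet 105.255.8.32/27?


Subnet network: 105.255.8.32
Test IP AND mask: 75.146.42.32
No, 75.146.42.63 is not in 105.255.8.32/27


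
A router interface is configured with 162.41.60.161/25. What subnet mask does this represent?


/25 means 25 network bits, 7 host bits
Binary: 11111111111111111111111110000000
Mask: 255.255.255.128


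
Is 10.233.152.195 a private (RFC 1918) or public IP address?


RFC 1918 private ranges:
  10.0.0.0/8 (10.0.0.0 - 10.255.255.255)
  172.16.0.0/12 (172.16.0.0 - 172.31.255.255)
  192.168.0.0/16 (192.168.0.0 - 192.168.255.255)
Private (in 10.0.0.0/8)


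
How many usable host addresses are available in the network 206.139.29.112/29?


Host bits = 32 - 29 = 3
Total addresses = 2^3 = 8
Usable = total - 2 (network and broadcast)
Usable hosts: 6


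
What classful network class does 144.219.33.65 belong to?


First octet: 144
Binary: 10010000
10xxxxxx -> Class B (128-191)
Class B, default mask 255.255.0.0 (/16)


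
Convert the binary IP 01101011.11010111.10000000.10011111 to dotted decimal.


01101011 = 107
11010111 = 215
10000000 = 128
10011111 = 159
IP: 107.215.128.159


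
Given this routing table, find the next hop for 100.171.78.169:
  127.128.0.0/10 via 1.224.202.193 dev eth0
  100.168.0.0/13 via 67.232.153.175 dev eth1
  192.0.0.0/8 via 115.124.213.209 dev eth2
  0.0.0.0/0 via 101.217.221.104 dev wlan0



Longest prefix match for 100.171.78.169:
  /10 127.128.0.0: no
  /13 100.168.0.0: MATCH
  /8 192.0.0.0: no
  /0 0.0.0.0: MATCH
Selected: next-hop 67.232.153.175 via eth1 (matched /13)


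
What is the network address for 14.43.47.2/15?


IP:   00001110.00101011.00101111.00000010
Mask: 11111111.11111110.00000000.00000000
AND operation:
Net:  00001110.00101010.00000000.00000000
Network: 14.42.0.0/15


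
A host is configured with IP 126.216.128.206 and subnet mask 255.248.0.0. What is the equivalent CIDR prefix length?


Binary: 11111111.11111000.00000000.00000000
Count leading 1s
Prefix: /13


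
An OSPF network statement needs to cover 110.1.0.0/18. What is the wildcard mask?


Subnet mask: 255.255.192.0
Wildcard = 255.255.255.255 - subnet mask
255 - 255 = 0
255 - 255 = 0
255 - 192 = 63
255 - 0 = 255
Wildcard: 0.0.63.255


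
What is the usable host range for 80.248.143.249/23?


Network: 80.248.142.0
Broadcast: 80.248.143.255
First usable = network + 1
Last usable = broadcast - 1
Range: 80.248.142.1 to 80.248.143.254


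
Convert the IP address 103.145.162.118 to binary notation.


103 = 01100111
145 = 10010001
162 = 10100010
118 = 01110110
Binary: 01100111.10010001.10100010.01110110


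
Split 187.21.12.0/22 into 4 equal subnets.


New prefix = 22 + 2 = 24
Each subnet has 256 addresses
  187.21.12.0/24
  187.21.13.0/24
  187.21.14.0/24
  187.21.15.0/24
Subnets: 187.21.12.0/24, 187.21.13.0/24, 187.21.14.0/24, 187.21.15.0/24


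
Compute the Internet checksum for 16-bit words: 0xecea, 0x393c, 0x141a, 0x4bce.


Sum all words (with carry folding):
+ 0xecea = 0xecea
+ 0x393c = 0x2627
+ 0x141a = 0x3a41
+ 0x4bce = 0x860f
One's complement: ~0x860f
Checksum = 0x79f0


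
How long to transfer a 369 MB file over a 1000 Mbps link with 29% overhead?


Effective throughput = 1000 * (1 - 29/100) = 710 Mbps
File size in Mb = 369 * 8 = 2952 Mb
Time = 2952 / 710
Time = 4.1577 seconds


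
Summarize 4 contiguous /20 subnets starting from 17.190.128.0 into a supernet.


Original prefix: /20
Number of subnets: 4 = 2^2
New prefix = 20 - 2 = 18
Supernet: 17.190.128.0/18


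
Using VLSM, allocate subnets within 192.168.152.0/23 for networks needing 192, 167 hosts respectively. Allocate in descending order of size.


192 hosts -> /24 (254 usable): 192.168.152.0/24
167 hosts -> /24 (254 usable): 192.168.153.0/24
Allocation: 192.168.152.0/24 (192 hosts, 254 usable); 192.168.153.0/24 (167 hosts, 254 usable)


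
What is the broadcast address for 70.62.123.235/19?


Network: 70.62.96.0/19
Host bits = 13
Set all host bits to 1:
Broadcast: 70.62.127.255


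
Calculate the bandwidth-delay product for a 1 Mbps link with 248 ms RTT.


BDP = bandwidth * RTT
= 1 Mbps * 248 ms
= 1 * 1e6 * 248 / 1000 bits
= 248000 bits
= 31000 bytes
= 30.2734 KB
BDP = 248000 bits (31000 bytes)


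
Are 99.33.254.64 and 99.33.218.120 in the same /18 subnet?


Mask: 255.255.192.0
99.33.254.64 AND mask = 99.33.192.0
99.33.218.120 AND mask = 99.33.192.0
Yes, same subnet (99.33.192.0)


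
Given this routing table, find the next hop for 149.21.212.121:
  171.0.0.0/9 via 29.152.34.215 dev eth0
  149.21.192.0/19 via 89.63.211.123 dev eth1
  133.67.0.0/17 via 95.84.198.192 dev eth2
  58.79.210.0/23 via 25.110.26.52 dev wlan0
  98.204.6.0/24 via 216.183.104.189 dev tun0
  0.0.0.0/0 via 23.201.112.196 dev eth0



Longest prefix match for 149.21.212.121:
  /9 171.0.0.0: no
  /19 149.21.192.0: MATCH
  /17 133.67.0.0: no
  /23 58.79.210.0: no
  /24 98.204.6.0: no
  /0 0.0.0.0: MATCH
Selected: next-hop 89.63.211.123 via eth1 (matched /19)


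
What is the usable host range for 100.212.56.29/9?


Network: 100.128.0.0
Broadcast: 100.255.255.255
First usable = network + 1
Last usable = broadcast - 1
Range: 100.128.0.1 to 100.255.255.254


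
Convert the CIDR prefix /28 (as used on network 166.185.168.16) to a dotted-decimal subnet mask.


/28 means 28 network bits, 4 host bits
Binary: 11111111111111111111111111110000
Mask: 255.255.255.240


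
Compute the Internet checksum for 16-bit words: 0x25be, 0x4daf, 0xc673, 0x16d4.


Sum all words (with carry folding):
+ 0x25be = 0x25be
+ 0x4daf = 0x736d
+ 0xc673 = 0x39e1
+ 0x16d4 = 0x50b5
One's complement: ~0x50b5
Checksum = 0xaf4a


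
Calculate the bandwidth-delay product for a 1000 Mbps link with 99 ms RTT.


BDP = bandwidth * RTT
= 1000 Mbps * 99 ms
= 1000 * 1e6 * 99 / 1000 bits
= 99000000 bits
= 12375000 bytes
= 12084.9609 KB
BDP = 99000000 bits (12375000 bytes)


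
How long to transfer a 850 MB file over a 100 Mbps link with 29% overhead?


Effective throughput = 100 * (1 - 29/100) = 71 Mbps
File size in Mb = 850 * 8 = 6800 Mb
Time = 6800 / 71
Time = 95.7746 seconds


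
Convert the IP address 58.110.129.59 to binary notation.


58 = 00111010
110 = 01101110
129 = 10000001
59 = 00111011
Binary: 00111010.01101110.10000001.00111011


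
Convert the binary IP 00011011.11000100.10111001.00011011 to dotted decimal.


00011011 = 27
11000100 = 196
10111001 = 185
00011011 = 27
IP: 27.196.185.27


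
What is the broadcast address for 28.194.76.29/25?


Network: 28.194.76.0/25
Host bits = 7
Set all host bits to 1:
Broadcast: 28.194.76.127


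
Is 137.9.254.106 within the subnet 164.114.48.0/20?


Subnet network: 164.114.48.0
Test IP AND mask: 137.9.240.0
No, 137.9.254.106 is not in 164.114.48.0/20


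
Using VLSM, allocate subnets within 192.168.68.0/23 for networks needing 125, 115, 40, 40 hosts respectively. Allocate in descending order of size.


125 hosts -> /25 (126 usable): 192.168.68.0/25
115 hosts -> /25 (126 usable): 192.168.68.128/25
40 hosts -> /26 (62 usable): 192.168.69.0/26
40 hosts -> /26 (62 usable): 192.168.69.64/26
Allocation: 192.168.68.0/25 (125 hosts, 126 usable); 192.168.68.128/25 (115 hosts, 126 usable); 192.168.69.0/26 (40 hosts, 62 usable); 192.168.69.64/26 (40 hosts, 62 usable)


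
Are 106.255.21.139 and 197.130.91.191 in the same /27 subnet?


Mask: 255.255.255.224
106.255.21.139 AND mask = 106.255.21.128
197.130.91.191 AND mask = 197.130.91.160
No, different subnets (106.255.21.128 vs 197.130.91.160)


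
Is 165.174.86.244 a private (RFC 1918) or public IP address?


RFC 1918 private ranges:
  10.0.0.0/8 (10.0.0.0 - 10.255.255.255)
  172.16.0.0/12 (172.16.0.0 - 172.31.255.255)
  192.168.0.0/16 (192.168.0.0 - 192.168.255.255)
Public (not in any RFC 1918 range)


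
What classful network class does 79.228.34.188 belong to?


First octet: 79
Binary: 01001111
0xxxxxxx -> Class A (1-126)
Class A, default mask 255.0.0.0 (/8)


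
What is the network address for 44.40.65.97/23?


IP:   00101100.00101000.01000001.01100001
Mask: 11111111.11111111.11111110.00000000
AND operation:
Net:  00101100.00101000.01000000.00000000
Network: 44.40.64.0/23


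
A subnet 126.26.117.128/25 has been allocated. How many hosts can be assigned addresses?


Host bits = 32 - 25 = 7
Total addresses = 2^7 = 128
Usable = total - 2 (network and broadcast)
Usable hosts: 126


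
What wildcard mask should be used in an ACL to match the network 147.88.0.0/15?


Subnet mask: 255.254.0.0
Wildcard = 255.255.255.255 - subnet mask
255 - 255 = 0
255 - 254 = 1
255 - 0 = 255
255 - 0 = 255
Wildcard: 0.1.255.255


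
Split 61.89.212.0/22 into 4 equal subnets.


New prefix = 22 + 2 = 24
Each subnet has 256 addresses
  61.89.212.0/24
  61.89.213.0/24
  61.89.214.0/24
  61.89.215.0/24
Subnets: 61.89.212.0/24, 61.89.213.0/24, 61.89.214.0/24, 61.89.215.0/24


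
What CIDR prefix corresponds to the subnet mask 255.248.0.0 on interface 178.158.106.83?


Binary: 11111111.11111000.00000000.00000000
Count leading 1s
Prefix: /13


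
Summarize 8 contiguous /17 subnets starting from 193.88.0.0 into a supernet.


Original prefix: /17
Number of subnets: 8 = 2^3
New prefix = 17 - 3 = 14
Supernet: 193.88.0.0/14


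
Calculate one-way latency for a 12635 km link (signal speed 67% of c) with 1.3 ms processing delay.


Speed = 0.67 * 3e5 km/s = 201000 km/s
Propagation delay = 12635 / 201000 = 0.0629 s = 62.8607 ms
Processing delay = 1.3 ms
Total one-way latency = 64.1607 ms


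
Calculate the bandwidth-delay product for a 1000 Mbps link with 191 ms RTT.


BDP = bandwidth * RTT
= 1000 Mbps * 191 ms
= 1000 * 1e6 * 191 / 1000 bits
= 191000000 bits
= 23875000 bytes
= 23315.4297 KB
BDP = 191000000 bits (23875000 bytes)


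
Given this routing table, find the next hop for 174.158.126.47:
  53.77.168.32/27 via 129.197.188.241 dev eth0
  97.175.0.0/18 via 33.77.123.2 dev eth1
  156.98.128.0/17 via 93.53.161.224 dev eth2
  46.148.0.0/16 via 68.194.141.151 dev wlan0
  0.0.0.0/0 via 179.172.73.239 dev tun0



Longest prefix match for 174.158.126.47:
  /27 53.77.168.32: no
  /18 97.175.0.0: no
  /17 156.98.128.0: no
  /16 46.148.0.0: no
  /0 0.0.0.0: MATCH
Selected: next-hop 179.172.73.239 via tun0 (matched /0)


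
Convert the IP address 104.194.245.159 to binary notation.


104 = 01101000
194 = 11000010
245 = 11110101
159 = 10011111
Binary: 01101000.11000010.11110101.10011111


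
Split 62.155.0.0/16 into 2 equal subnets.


New prefix = 16 + 1 = 17
Each subnet has 32768 addresses
  62.155.0.0/17
  62.155.128.0/17
Subnets: 62.155.0.0/17, 62.155.128.0/17


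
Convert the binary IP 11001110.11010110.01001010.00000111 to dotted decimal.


11001110 = 206
11010110 = 214
01001010 = 74
00000111 = 7
IP: 206.214.74.7


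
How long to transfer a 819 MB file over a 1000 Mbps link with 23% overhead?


Effective throughput = 1000 * (1 - 23/100) = 770 Mbps
File size in Mb = 819 * 8 = 6552 Mb
Time = 6552 / 770
Time = 8.5091 seconds


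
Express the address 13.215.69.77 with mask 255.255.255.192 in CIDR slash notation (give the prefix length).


Binary: 11111111.11111111.11111111.11000000
Count leading 1s
Prefix: /26


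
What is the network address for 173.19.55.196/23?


IP:   10101101.00010011.00110111.11000100
Mask: 11111111.11111111.11111110.00000000
AND operation:
Net:  10101101.00010011.00110110.00000000
Network: 173.19.54.0/23


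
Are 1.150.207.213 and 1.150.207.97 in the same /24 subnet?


Mask: 255.255.255.0
1.150.207.213 AND mask = 1.150.207.0
1.150.207.97 AND mask = 1.150.207.0
Yes, same subnet (1.150.207.0)


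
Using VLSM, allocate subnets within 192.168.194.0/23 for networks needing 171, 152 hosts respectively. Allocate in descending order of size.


171 hosts -> /24 (254 usable): 192.168.194.0/24
152 hosts -> /24 (254 usable): 192.168.195.0/24
Allocation: 192.168.194.0/24 (171 hosts, 254 usable); 192.168.195.0/24 (152 hosts, 254 usable)


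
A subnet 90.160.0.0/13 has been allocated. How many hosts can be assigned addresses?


Host bits = 32 - 13 = 19
Total addresses = 2^19 = 524288
Usable = total - 2 (network and broadcast)
Usable hosts: 524286


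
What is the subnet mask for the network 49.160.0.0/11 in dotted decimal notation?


/11 means 11 network bits, 21 host bits
Binary: 11111111111000000000000000000000
Mask: 255.224.0.0


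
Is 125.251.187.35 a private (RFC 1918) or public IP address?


RFC 1918 private ranges:
  10.0.0.0/8 (10.0.0.0 - 10.255.255.255)
  172.16.0.0/12 (172.16.0.0 - 172.31.255.255)
  192.168.0.0/16 (192.168.0.0 - 192.168.255.255)
Public (not in any RFC 1918 range)


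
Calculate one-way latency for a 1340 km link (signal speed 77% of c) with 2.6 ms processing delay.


Speed = 0.77 * 3e5 km/s = 231000 km/s
Propagation delay = 1340 / 231000 = 0.0058 s = 5.8009 ms
Processing delay = 2.6 ms
Total one-way latency = 8.4009 ms


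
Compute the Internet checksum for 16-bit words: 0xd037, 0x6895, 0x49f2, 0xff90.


Sum all words (with carry folding):
+ 0xd037 = 0xd037
+ 0x6895 = 0x38cd
+ 0x49f2 = 0x82bf
+ 0xff90 = 0x8250
One's complement: ~0x8250
Checksum = 0x7daf


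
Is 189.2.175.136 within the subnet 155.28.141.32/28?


Subnet network: 155.28.141.32
Test IP AND mask: 189.2.175.128
No, 189.2.175.136 is not in 155.28.141.32/28


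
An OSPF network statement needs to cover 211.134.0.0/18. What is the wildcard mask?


Subnet mask: 255.255.192.0
Wildcard = 255.255.255.255 - subnet mask
255 - 255 = 0
255 - 255 = 0
255 - 192 = 63
255 - 0 = 255
Wildcard: 0.0.63.255


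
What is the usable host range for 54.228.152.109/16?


Network: 54.228.0.0
Broadcast: 54.228.255.255
First usable = network + 1
Last usable = broadcast - 1
Range: 54.228.0.1 to 54.228.255.254


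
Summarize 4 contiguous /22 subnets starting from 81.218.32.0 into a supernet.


Original prefix: /22
Number of subnets: 4 = 2^2
New prefix = 22 - 2 = 20
Supernet: 81.218.32.0/20


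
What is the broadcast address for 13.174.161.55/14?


Network: 13.172.0.0/14
Host bits = 18
Set all host bits to 1:
Broadcast: 13.175.255.255


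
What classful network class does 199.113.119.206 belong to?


First octet: 199
Binary: 11000111
110xxxxx -> Class C (192-223)
Class C, default mask 255.255.255.0 (/24)


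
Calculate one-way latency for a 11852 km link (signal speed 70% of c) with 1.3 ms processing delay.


Speed = 0.7 * 3e5 km/s = 210000 km/s
Propagation delay = 11852 / 210000 = 0.0564 s = 56.4381 ms
Processing delay = 1.3 ms
Total one-way latency = 57.7381 ms


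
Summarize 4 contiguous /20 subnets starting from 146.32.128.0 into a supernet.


Original prefix: /20
Number of subnets: 4 = 2^2
New prefix = 20 - 2 = 18
Supernet: 146.32.128.0/18


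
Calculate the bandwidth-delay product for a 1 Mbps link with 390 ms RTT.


BDP = bandwidth * RTT
= 1 Mbps * 390 ms
= 1 * 1e6 * 390 / 1000 bits
= 390000 bits
= 48750 bytes
= 47.6074 KB
BDP = 390000 bits (48750 bytes)


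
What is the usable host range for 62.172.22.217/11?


Network: 62.160.0.0
Broadcast: 62.191.255.255
First usable = network + 1
Last usable = broadcast - 1
Range: 62.160.0.1 to 62.191.255.254


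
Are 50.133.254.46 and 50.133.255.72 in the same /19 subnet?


Mask: 255.255.224.0
50.133.254.46 AND mask = 50.133.224.0
50.133.255.72 AND mask = 50.133.224.0
Yes, same subnet (50.133.224.0)


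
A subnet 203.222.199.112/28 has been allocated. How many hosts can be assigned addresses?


Host bits = 32 - 28 = 4
Total addresses = 2^4 = 16
Usable = total - 2 (network and broadcast)
Usable hosts: 14


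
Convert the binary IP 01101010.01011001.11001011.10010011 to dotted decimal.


01101010 = 106
01011001 = 89
11001011 = 203
10010011 = 147
IP: 106.89.203.147


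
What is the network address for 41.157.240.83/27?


IP:   00101001.10011101.11110000.01010011
Mask: 11111111.11111111.11111111.11100000
AND operation:
Net:  00101001.10011101.11110000.01000000
Network: 41.157.240.64/27


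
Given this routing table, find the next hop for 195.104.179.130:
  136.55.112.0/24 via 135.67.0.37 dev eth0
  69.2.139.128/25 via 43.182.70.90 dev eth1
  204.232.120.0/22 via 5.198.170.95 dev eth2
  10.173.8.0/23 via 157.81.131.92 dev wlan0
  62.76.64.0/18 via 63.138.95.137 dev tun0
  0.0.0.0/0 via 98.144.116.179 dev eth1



Longest prefix match for 195.104.179.130:
  /24 136.55.112.0: no
  /25 69.2.139.128: no
  /22 204.232.120.0: no
  /23 10.173.8.0: no
  /18 62.76.64.0: no
  /0 0.0.0.0: MATCH
Selected: next-hop 98.144.116.179 via eth1 (matched /0)


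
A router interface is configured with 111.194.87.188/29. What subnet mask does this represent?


/29 means 29 network bits, 3 host bits
Binary: 11111111111111111111111111111000
Mask: 255.255.255.248


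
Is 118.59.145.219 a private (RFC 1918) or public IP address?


RFC 1918 private ranges:
  10.0.0.0/8 (10.0.0.0 - 10.255.255.255)
  172.16.0.0/12 (172.16.0.0 - 172.31.255.255)
  192.168.0.0/16 (192.168.0.0 - 192.168.255.255)
Public (not in any RFC 1918 range)


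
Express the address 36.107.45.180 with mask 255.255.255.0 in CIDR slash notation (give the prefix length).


Binary: 11111111.11111111.11111111.00000000
Count leading 1s
Prefix: /24


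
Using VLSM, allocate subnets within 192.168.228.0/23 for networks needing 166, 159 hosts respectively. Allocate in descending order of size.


166 hosts -> /24 (254 usable): 192.168.228.0/24
159 hosts -> /24 (254 usable): 192.168.229.0/24
Allocation: 192.168.228.0/24 (166 hosts, 254 usable); 192.168.229.0/24 (159 hosts, 254 usable)


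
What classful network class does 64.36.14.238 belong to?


First octet: 64
Binary: 01000000
0xxxxxxx -> Class A (1-126)
Class A, default mask 255.0.0.0 (/8)


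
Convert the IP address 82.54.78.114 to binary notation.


82 = 01010010
54 = 00110110
78 = 01001110
114 = 01110010
Binary: 01010010.00110110.01001110.01110010


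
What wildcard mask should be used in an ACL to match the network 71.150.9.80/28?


Subnet mask: 255.255.255.240
Wildcard = 255.255.255.255 - subnet mask
255 - 255 = 0
255 - 255 = 0
255 - 255 = 0
255 - 240 = 15
Wildcard: 0.0.0.15


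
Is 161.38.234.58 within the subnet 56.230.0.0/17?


Subnet network: 56.230.0.0
Test IP AND mask: 161.38.128.0
No, 161.38.234.58 is not in 56.230.0.0/17


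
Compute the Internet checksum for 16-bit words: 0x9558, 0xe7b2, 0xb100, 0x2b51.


Sum all words (with carry folding):
+ 0x9558 = 0x9558
+ 0xe7b2 = 0x7d0b
+ 0xb100 = 0x2e0c
+ 0x2b51 = 0x595d
One's complement: ~0x595d
Checksum = 0xa6a2


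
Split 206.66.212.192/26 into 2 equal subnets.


New prefix = 26 + 1 = 27
Each subnet has 32 addresses
  206.66.212.192/27
  206.66.212.224/27
Subnets: 206.66.212.192/27, 206.66.212.224/27


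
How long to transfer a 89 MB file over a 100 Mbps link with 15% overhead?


Effective throughput = 100 * (1 - 15/100) = 85 Mbps
File size in Mb = 89 * 8 = 712 Mb
Time = 712 / 85
Time = 8.3765 seconds


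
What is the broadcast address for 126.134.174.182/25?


Network: 126.134.174.128/25
Host bits = 7
Set all host bits to 1:
Broadcast: 126.134.174.255


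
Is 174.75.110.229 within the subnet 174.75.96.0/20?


Subnet network: 174.75.96.0
Test IP AND mask: 174.75.96.0
Yes, 174.75.110.229 is in 174.75.96.0/20


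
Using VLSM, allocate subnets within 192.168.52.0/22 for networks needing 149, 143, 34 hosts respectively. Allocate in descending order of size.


149 hosts -> /24 (254 usable): 192.168.52.0/24
143 hosts -> /24 (254 usable): 192.168.53.0/24
34 hosts -> /26 (62 usable): 192.168.54.0/26
Allocation: 192.168.52.0/24 (149 hosts, 254 usable); 192.168.53.0/24 (143 hosts, 254 usable); 192.168.54.0/26 (34 hosts, 62 usable)


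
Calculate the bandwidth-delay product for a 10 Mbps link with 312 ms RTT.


BDP = bandwidth * RTT
= 10 Mbps * 312 ms
= 10 * 1e6 * 312 / 1000 bits
= 3120000 bits
= 390000 bytes
= 380.8594 KB
BDP = 3120000 bits (390000 bytes)


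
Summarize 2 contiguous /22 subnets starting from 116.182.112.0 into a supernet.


Original prefix: /22
Number of subnets: 2 = 2^1
New prefix = 22 - 1 = 21
Supernet: 116.182.112.0/21


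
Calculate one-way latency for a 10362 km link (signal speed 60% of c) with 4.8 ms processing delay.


Speed = 0.6 * 3e5 km/s = 180000 km/s
Propagation delay = 10362 / 180000 = 0.0576 s = 57.5667 ms
Processing delay = 4.8 ms
Total one-way latency = 62.3667 ms
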